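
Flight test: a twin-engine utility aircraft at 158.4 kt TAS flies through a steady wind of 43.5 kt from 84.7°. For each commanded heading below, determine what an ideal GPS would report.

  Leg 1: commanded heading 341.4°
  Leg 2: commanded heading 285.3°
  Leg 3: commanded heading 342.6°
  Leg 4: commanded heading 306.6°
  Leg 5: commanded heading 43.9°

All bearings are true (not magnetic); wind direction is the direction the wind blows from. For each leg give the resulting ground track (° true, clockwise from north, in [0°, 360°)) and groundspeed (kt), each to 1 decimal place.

Leg 1: track=327.3°, groundspeed=173.6 kt
Leg 2: track=280.9°, groundspeed=199.7 kt
Leg 3: track=328.4°, groundspeed=172.8 kt
Leg 4: track=297.9°, groundspeed=193.0 kt
Leg 5: track=31.1°, groundspeed=128.6 kt

Leg 1: heading 341.4°; drift -14.1° → track 327.3°, groundspeed 173.6 kt
Leg 2: heading 285.3°; drift -4.4° → track 280.9°, groundspeed 199.7 kt
Leg 3: heading 342.6°; drift -14.2° → track 328.4°, groundspeed 172.8 kt
Leg 4: heading 306.6°; drift -8.7° → track 297.9°, groundspeed 193.0 kt
Leg 5: heading 43.9°; drift -12.8° → track 31.1°, groundspeed 128.6 kt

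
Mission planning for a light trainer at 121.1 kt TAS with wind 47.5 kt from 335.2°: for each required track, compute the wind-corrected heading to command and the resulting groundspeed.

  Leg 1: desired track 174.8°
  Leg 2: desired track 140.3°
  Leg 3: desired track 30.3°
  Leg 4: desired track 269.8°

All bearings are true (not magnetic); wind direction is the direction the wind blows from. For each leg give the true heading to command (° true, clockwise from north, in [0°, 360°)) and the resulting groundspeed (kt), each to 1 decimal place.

Leg 1: heading=182.4°, groundspeed=164.8 kt
Leg 2: heading=134.5°, groundspeed=166.4 kt
Leg 3: heading=11.5°, groundspeed=87.5 kt
Leg 4: heading=290.7°, groundspeed=93.4 kt

Leg 1: desired track 174.8°; wind correction +7.6° → command heading 182.4°, groundspeed 164.8 kt
Leg 2: desired track 140.3°; wind correction -5.8° → command heading 134.5°, groundspeed 166.4 kt
Leg 3: desired track 30.3°; wind correction -18.8° → command heading 11.5°, groundspeed 87.5 kt
Leg 4: desired track 269.8°; wind correction +20.9° → command heading 290.7°, groundspeed 93.4 kt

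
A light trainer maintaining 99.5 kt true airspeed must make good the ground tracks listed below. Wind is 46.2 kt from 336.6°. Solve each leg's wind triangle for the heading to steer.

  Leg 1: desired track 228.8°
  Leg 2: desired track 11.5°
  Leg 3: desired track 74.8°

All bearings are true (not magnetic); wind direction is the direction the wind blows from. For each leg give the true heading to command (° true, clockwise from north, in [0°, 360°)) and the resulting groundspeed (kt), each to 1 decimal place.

Leg 1: heading=255.0°, groundspeed=103.4 kt
Leg 2: heading=356.1°, groundspeed=58.0 kt
Leg 3: heading=47.4°, groundspeed=95.0 kt

Leg 1: desired track 228.8°; wind correction +26.2° → command heading 255.0°, groundspeed 103.4 kt
Leg 2: desired track 11.5°; wind correction -15.4° → command heading 356.1°, groundspeed 58.0 kt
Leg 3: desired track 74.8°; wind correction -27.4° → command heading 47.4°, groundspeed 95.0 kt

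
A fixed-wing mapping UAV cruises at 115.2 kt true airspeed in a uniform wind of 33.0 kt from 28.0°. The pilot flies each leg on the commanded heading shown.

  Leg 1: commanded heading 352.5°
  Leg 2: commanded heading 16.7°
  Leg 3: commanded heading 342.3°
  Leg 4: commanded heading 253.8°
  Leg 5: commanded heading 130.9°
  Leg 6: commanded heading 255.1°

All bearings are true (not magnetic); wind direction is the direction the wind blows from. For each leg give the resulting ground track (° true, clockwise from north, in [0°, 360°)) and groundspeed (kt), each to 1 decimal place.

Leg 1: heading 352.5°; drift -12.2° → track 340.3°, groundspeed 90.4 kt
Leg 2: heading 16.7°; drift -4.5° → track 12.2°, groundspeed 83.1 kt
Leg 3: heading 342.3°; drift -14.4° → track 327.9°, groundspeed 95.1 kt
Leg 4: heading 253.8°; drift -9.7° → track 244.1°, groundspeed 140.2 kt
Leg 5: heading 130.9°; drift +14.7° → track 145.6°, groundspeed 126.7 kt
Leg 6: heading 255.1°; drift -10.0° → track 245.1°, groundspeed 139.8 kt

Leg 1: track=340.3°, groundspeed=90.4 kt
Leg 2: track=12.2°, groundspeed=83.1 kt
Leg 3: track=327.9°, groundspeed=95.1 kt
Leg 4: track=244.1°, groundspeed=140.2 kt
Leg 5: track=145.6°, groundspeed=126.7 kt
Leg 6: track=245.1°, groundspeed=139.8 kt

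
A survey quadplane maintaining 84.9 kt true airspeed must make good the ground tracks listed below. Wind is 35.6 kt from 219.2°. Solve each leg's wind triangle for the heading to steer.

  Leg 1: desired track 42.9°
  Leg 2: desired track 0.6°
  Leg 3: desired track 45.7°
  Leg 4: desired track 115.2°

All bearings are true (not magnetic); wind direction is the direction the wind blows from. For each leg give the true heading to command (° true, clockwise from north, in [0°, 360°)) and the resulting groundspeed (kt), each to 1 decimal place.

Leg 1: heading=44.5°, groundspeed=120.4 kt
Leg 2: heading=345.4°, groundspeed=109.8 kt
Leg 3: heading=48.4°, groundspeed=120.2 kt
Leg 4: heading=139.2°, groundspeed=86.2 kt

Leg 1: desired track 42.9°; wind correction +1.6° → command heading 44.5°, groundspeed 120.4 kt
Leg 2: desired track 0.6°; wind correction -15.2° → command heading 345.4°, groundspeed 109.8 kt
Leg 3: desired track 45.7°; wind correction +2.7° → command heading 48.4°, groundspeed 120.2 kt
Leg 4: desired track 115.2°; wind correction +24.0° → command heading 139.2°, groundspeed 86.2 kt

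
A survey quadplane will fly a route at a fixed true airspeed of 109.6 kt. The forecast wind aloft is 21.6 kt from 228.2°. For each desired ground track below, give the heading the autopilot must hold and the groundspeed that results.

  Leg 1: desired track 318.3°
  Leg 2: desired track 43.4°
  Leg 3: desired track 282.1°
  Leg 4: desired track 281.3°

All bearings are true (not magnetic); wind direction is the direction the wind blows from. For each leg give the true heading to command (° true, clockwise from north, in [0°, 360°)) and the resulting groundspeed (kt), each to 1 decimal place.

Leg 1: heading=306.9°, groundspeed=107.5 kt
Leg 2: heading=42.5°, groundspeed=131.1 kt
Leg 3: heading=272.9°, groundspeed=95.5 kt
Leg 4: heading=272.2°, groundspeed=95.3 kt

Leg 1: desired track 318.3°; wind correction -11.4° → command heading 306.9°, groundspeed 107.5 kt
Leg 2: desired track 43.4°; wind correction -0.9° → command heading 42.5°, groundspeed 131.1 kt
Leg 3: desired track 282.1°; wind correction -9.2° → command heading 272.9°, groundspeed 95.5 kt
Leg 4: desired track 281.3°; wind correction -9.1° → command heading 272.2°, groundspeed 95.3 kt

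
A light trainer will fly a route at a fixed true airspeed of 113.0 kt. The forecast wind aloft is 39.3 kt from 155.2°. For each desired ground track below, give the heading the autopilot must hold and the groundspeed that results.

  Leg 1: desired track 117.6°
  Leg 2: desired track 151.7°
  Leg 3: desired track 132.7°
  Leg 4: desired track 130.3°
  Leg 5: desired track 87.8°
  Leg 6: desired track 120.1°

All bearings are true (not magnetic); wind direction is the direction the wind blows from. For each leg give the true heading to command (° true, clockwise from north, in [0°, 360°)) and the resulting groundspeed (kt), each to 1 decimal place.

Leg 1: desired track 117.6°; wind correction +12.3° → command heading 129.9°, groundspeed 79.3 kt
Leg 2: desired track 151.7°; wind correction +1.2° → command heading 152.9°, groundspeed 73.7 kt
Leg 3: desired track 132.7°; wind correction +7.6° → command heading 140.3°, groundspeed 75.7 kt
Leg 4: desired track 130.3°; wind correction +8.4° → command heading 138.7°, groundspeed 76.1 kt
Leg 5: desired track 87.8°; wind correction +18.7° → command heading 106.5°, groundspeed 91.9 kt
Leg 6: desired track 120.1°; wind correction +11.5° → command heading 131.6°, groundspeed 78.6 kt

Leg 1: heading=129.9°, groundspeed=79.3 kt
Leg 2: heading=152.9°, groundspeed=73.7 kt
Leg 3: heading=140.3°, groundspeed=75.7 kt
Leg 4: heading=138.7°, groundspeed=76.1 kt
Leg 5: heading=106.5°, groundspeed=91.9 kt
Leg 6: heading=131.6°, groundspeed=78.6 kt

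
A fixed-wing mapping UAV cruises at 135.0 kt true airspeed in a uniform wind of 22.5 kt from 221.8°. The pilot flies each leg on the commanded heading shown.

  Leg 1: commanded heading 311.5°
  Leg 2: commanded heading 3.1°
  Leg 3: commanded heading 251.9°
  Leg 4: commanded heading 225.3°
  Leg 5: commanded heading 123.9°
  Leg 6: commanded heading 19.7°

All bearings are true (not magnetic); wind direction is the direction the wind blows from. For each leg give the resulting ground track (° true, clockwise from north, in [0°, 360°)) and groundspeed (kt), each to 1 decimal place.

Leg 1: heading 311.5°; drift +9.5° → track 321.0°, groundspeed 136.7 kt
Leg 2: heading 3.1°; drift +5.3° → track 8.4°, groundspeed 153.2 kt
Leg 3: heading 251.9°; drift +5.6° → track 257.5°, groundspeed 116.1 kt
Leg 4: heading 225.3°; drift +0.7° → track 226.0°, groundspeed 112.6 kt
Leg 5: heading 123.9°; drift -9.2° → track 114.7°, groundspeed 139.9 kt
Leg 6: heading 19.7°; drift +3.1° → track 22.8°, groundspeed 156.1 kt

Leg 1: track=321.0°, groundspeed=136.7 kt
Leg 2: track=8.4°, groundspeed=153.2 kt
Leg 3: track=257.5°, groundspeed=116.1 kt
Leg 4: track=226.0°, groundspeed=112.6 kt
Leg 5: track=114.7°, groundspeed=139.9 kt
Leg 6: track=22.8°, groundspeed=156.1 kt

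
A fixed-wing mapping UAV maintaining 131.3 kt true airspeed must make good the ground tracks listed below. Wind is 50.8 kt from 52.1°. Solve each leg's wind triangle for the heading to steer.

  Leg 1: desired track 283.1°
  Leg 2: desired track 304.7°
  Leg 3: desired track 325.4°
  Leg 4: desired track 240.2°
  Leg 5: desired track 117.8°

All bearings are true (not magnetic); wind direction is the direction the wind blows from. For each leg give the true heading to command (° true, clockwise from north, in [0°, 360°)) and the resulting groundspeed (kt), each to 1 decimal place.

Leg 1: heading=300.6°, groundspeed=157.2 kt
Leg 2: heading=326.4°, groundspeed=137.2 kt
Leg 3: heading=348.1°, groundspeed=118.2 kt
Leg 4: heading=243.3°, groundspeed=181.4 kt
Leg 5: heading=97.2°, groundspeed=102.0 kt

Leg 1: desired track 283.1°; wind correction +17.5° → command heading 300.6°, groundspeed 157.2 kt
Leg 2: desired track 304.7°; wind correction +21.7° → command heading 326.4°, groundspeed 137.2 kt
Leg 3: desired track 325.4°; wind correction +22.7° → command heading 348.1°, groundspeed 118.2 kt
Leg 4: desired track 240.2°; wind correction +3.1° → command heading 243.3°, groundspeed 181.4 kt
Leg 5: desired track 117.8°; wind correction -20.6° → command heading 97.2°, groundspeed 102.0 kt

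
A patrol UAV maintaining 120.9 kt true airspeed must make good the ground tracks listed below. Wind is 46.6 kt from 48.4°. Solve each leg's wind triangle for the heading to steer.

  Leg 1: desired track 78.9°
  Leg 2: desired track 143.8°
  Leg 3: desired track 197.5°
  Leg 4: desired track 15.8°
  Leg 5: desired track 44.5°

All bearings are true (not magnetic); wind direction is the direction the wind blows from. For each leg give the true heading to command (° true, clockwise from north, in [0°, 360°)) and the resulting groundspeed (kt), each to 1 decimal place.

Leg 1: desired track 78.9°; wind correction -11.3° → command heading 67.6°, groundspeed 78.4 kt
Leg 2: desired track 143.8°; wind correction -22.6° → command heading 121.2°, groundspeed 116.0 kt
Leg 3: desired track 197.5°; wind correction -11.4° → command heading 186.1°, groundspeed 158.5 kt
Leg 4: desired track 15.8°; wind correction +12.0° → command heading 27.8°, groundspeed 79.0 kt
Leg 5: desired track 44.5°; wind correction +1.5° → command heading 46.0°, groundspeed 74.4 kt

Leg 1: heading=67.6°, groundspeed=78.4 kt
Leg 2: heading=121.2°, groundspeed=116.0 kt
Leg 3: heading=186.1°, groundspeed=158.5 kt
Leg 4: heading=27.8°, groundspeed=79.0 kt
Leg 5: heading=46.0°, groundspeed=74.4 kt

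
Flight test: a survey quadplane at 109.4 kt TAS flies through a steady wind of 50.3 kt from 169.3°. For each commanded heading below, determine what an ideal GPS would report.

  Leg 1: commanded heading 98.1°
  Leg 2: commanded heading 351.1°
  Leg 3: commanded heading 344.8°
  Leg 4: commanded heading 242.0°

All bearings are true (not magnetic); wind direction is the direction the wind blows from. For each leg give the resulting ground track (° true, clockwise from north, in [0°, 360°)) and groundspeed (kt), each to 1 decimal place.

Leg 1: heading 98.1°; drift -27.1° → track 71.0°, groundspeed 104.7 kt
Leg 2: heading 351.1°; drift -0.6° → track 350.5°, groundspeed 159.7 kt
Leg 3: heading 344.8°; drift +1.4° → track 346.2°, groundspeed 159.6 kt
Leg 4: heading 242.0°; drift +27.0° → track 269.0°, groundspeed 106.0 kt

Leg 1: track=71.0°, groundspeed=104.7 kt
Leg 2: track=350.5°, groundspeed=159.7 kt
Leg 3: track=346.2°, groundspeed=159.6 kt
Leg 4: track=269.0°, groundspeed=106.0 kt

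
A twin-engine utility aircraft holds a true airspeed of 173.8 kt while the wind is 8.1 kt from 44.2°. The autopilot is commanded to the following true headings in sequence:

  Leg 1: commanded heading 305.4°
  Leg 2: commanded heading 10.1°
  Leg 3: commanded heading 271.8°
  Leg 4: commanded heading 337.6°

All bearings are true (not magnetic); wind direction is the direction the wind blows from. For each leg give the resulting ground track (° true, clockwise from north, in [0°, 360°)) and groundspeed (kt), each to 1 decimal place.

Leg 1: heading 305.4°; drift -2.6° → track 302.8°, groundspeed 175.2 kt
Leg 2: heading 10.1°; drift -1.6° → track 8.5°, groundspeed 167.2 kt
Leg 3: heading 271.8°; drift -1.9° → track 269.9°, groundspeed 179.4 kt
Leg 4: heading 337.6°; drift -2.5° → track 335.1°, groundspeed 170.7 kt

Leg 1: track=302.8°, groundspeed=175.2 kt
Leg 2: track=8.5°, groundspeed=167.2 kt
Leg 3: track=269.9°, groundspeed=179.4 kt
Leg 4: track=335.1°, groundspeed=170.7 kt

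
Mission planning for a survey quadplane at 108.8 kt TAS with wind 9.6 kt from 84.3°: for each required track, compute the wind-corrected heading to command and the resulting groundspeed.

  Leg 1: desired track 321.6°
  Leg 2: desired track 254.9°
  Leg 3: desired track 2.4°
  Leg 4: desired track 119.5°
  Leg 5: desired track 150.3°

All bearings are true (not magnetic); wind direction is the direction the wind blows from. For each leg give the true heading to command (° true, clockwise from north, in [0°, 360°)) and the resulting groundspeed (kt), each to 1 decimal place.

Leg 1: heading=325.9°, groundspeed=113.7 kt
Leg 2: heading=254.1°, groundspeed=118.3 kt
Leg 3: heading=7.4°, groundspeed=107.0 kt
Leg 4: heading=116.6°, groundspeed=100.8 kt
Leg 5: heading=145.7°, groundspeed=104.5 kt

Leg 1: desired track 321.6°; wind correction +4.3° → command heading 325.9°, groundspeed 113.7 kt
Leg 2: desired track 254.9°; wind correction -0.8° → command heading 254.1°, groundspeed 118.3 kt
Leg 3: desired track 2.4°; wind correction +5.0° → command heading 7.4°, groundspeed 107.0 kt
Leg 4: desired track 119.5°; wind correction -2.9° → command heading 116.6°, groundspeed 100.8 kt
Leg 5: desired track 150.3°; wind correction -4.6° → command heading 145.7°, groundspeed 104.5 kt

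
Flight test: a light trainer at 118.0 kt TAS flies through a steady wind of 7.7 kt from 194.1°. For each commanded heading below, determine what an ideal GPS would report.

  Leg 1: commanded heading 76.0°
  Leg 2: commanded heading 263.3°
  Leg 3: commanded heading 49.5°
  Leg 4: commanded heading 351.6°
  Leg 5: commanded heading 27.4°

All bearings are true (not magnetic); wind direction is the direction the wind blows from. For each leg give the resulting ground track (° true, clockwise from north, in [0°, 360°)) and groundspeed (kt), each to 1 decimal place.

Leg 1: heading 76.0°; drift -3.2° → track 72.8°, groundspeed 121.8 kt
Leg 2: heading 263.3°; drift +3.6° → track 266.9°, groundspeed 115.5 kt
Leg 3: heading 49.5°; drift -2.1° → track 47.4°, groundspeed 124.4 kt
Leg 4: heading 351.6°; drift +1.3° → track 352.9°, groundspeed 125.1 kt
Leg 5: heading 27.4°; drift -0.8° → track 26.6°, groundspeed 125.5 kt

Leg 1: track=72.8°, groundspeed=121.8 kt
Leg 2: track=266.9°, groundspeed=115.5 kt
Leg 3: track=47.4°, groundspeed=124.4 kt
Leg 4: track=352.9°, groundspeed=125.1 kt
Leg 5: track=26.6°, groundspeed=125.5 kt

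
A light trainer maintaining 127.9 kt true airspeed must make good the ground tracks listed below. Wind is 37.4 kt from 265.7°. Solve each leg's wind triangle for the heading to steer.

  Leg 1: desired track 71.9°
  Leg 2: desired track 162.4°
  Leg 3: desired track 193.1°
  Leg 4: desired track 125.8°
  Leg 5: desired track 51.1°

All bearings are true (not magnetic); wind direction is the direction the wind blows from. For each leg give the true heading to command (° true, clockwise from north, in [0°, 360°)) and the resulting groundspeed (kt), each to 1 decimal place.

Leg 1: desired track 71.9°; wind correction -4.0° → command heading 67.9°, groundspeed 163.9 kt
Leg 2: desired track 162.4°; wind correction +16.5° → command heading 178.9°, groundspeed 131.2 kt
Leg 3: desired track 193.1°; wind correction +16.2° → command heading 209.3°, groundspeed 111.6 kt
Leg 4: desired track 125.8°; wind correction +10.9° → command heading 136.7°, groundspeed 154.2 kt
Leg 5: desired track 51.1°; wind correction -9.6° → command heading 41.5°, groundspeed 156.9 kt

Leg 1: heading=67.9°, groundspeed=163.9 kt
Leg 2: heading=178.9°, groundspeed=131.2 kt
Leg 3: heading=209.3°, groundspeed=111.6 kt
Leg 4: heading=136.7°, groundspeed=154.2 kt
Leg 5: heading=41.5°, groundspeed=156.9 kt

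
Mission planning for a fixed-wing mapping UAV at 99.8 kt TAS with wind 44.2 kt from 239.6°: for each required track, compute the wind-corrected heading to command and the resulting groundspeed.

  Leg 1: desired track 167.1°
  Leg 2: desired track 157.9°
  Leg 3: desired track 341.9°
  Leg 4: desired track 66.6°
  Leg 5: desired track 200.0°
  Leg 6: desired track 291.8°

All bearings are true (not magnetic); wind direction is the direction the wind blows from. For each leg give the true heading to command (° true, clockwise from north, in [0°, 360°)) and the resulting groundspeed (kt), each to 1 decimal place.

Leg 1: heading=192.1°, groundspeed=77.2 kt
Leg 2: heading=183.9°, groundspeed=83.3 kt
Leg 3: heading=316.3°, groundspeed=99.4 kt
Leg 4: heading=69.7°, groundspeed=143.5 kt
Leg 5: heading=216.4°, groundspeed=61.7 kt
Leg 6: heading=271.3°, groundspeed=66.4 kt

Leg 1: desired track 167.1°; wind correction +25.0° → command heading 192.1°, groundspeed 77.2 kt
Leg 2: desired track 157.9°; wind correction +26.0° → command heading 183.9°, groundspeed 83.3 kt
Leg 3: desired track 341.9°; wind correction -25.6° → command heading 316.3°, groundspeed 99.4 kt
Leg 4: desired track 66.6°; wind correction +3.1° → command heading 69.7°, groundspeed 143.5 kt
Leg 5: desired track 200.0°; wind correction +16.4° → command heading 216.4°, groundspeed 61.7 kt
Leg 6: desired track 291.8°; wind correction -20.5° → command heading 271.3°, groundspeed 66.4 kt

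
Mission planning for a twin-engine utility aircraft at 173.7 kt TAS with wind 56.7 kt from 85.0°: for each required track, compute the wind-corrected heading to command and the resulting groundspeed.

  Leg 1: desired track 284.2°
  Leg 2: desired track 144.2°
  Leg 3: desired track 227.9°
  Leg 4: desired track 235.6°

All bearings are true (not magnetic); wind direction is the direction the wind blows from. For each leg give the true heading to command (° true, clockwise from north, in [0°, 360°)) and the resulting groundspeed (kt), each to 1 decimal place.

Leg 1: desired track 284.2°; wind correction +6.2° → command heading 290.4°, groundspeed 226.2 kt
Leg 2: desired track 144.2°; wind correction -16.3° → command heading 127.9°, groundspeed 137.7 kt
Leg 3: desired track 227.9°; wind correction -11.4° → command heading 216.5°, groundspeed 215.5 kt
Leg 4: desired track 235.6°; wind correction -9.2° → command heading 226.4°, groundspeed 220.9 kt

Leg 1: heading=290.4°, groundspeed=226.2 kt
Leg 2: heading=127.9°, groundspeed=137.7 kt
Leg 3: heading=216.5°, groundspeed=215.5 kt
Leg 4: heading=226.4°, groundspeed=220.9 kt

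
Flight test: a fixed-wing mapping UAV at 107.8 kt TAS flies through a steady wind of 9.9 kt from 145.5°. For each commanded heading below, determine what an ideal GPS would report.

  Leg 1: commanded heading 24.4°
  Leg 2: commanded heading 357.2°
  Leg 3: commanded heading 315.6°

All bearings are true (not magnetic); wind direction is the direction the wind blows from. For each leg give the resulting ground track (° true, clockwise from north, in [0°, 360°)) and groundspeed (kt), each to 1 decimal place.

Leg 1: heading 24.4°; drift -4.3° → track 20.1°, groundspeed 113.2 kt
Leg 2: heading 357.2°; drift -2.6° → track 354.6°, groundspeed 116.3 kt
Leg 3: heading 315.6°; drift +0.8° → track 316.4°, groundspeed 117.6 kt

Leg 1: track=20.1°, groundspeed=113.2 kt
Leg 2: track=354.6°, groundspeed=116.3 kt
Leg 3: track=316.4°, groundspeed=117.6 kt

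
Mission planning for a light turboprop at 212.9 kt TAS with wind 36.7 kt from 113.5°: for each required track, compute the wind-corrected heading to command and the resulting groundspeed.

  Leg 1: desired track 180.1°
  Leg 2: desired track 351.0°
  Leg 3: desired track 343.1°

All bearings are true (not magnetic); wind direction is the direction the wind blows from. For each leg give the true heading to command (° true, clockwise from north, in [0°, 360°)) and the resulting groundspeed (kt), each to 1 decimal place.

Leg 1: heading=171.0°, groundspeed=195.6 kt
Leg 2: heading=359.4°, groundspeed=230.4 kt
Leg 3: heading=350.6°, groundspeed=234.8 kt

Leg 1: desired track 180.1°; wind correction -9.1° → command heading 171.0°, groundspeed 195.6 kt
Leg 2: desired track 351.0°; wind correction +8.4° → command heading 359.4°, groundspeed 230.4 kt
Leg 3: desired track 343.1°; wind correction +7.5° → command heading 350.6°, groundspeed 234.8 kt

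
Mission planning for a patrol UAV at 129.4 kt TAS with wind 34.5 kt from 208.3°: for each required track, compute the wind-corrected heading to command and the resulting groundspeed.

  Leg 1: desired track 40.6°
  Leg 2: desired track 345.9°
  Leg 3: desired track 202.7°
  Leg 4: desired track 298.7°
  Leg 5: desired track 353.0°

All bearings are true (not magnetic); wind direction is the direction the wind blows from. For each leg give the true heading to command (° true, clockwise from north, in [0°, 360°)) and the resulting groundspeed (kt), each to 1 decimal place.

Leg 1: heading=43.9°, groundspeed=162.9 kt
Leg 2: heading=335.5°, groundspeed=152.8 kt
Leg 3: heading=204.2°, groundspeed=95.0 kt
Leg 4: heading=283.2°, groundspeed=125.0 kt
Leg 5: heading=344.1°, groundspeed=156.0 kt

Leg 1: desired track 40.6°; wind correction +3.3° → command heading 43.9°, groundspeed 162.9 kt
Leg 2: desired track 345.9°; wind correction -10.4° → command heading 335.5°, groundspeed 152.8 kt
Leg 3: desired track 202.7°; wind correction +1.5° → command heading 204.2°, groundspeed 95.0 kt
Leg 4: desired track 298.7°; wind correction -15.5° → command heading 283.2°, groundspeed 125.0 kt
Leg 5: desired track 353.0°; wind correction -8.9° → command heading 344.1°, groundspeed 156.0 kt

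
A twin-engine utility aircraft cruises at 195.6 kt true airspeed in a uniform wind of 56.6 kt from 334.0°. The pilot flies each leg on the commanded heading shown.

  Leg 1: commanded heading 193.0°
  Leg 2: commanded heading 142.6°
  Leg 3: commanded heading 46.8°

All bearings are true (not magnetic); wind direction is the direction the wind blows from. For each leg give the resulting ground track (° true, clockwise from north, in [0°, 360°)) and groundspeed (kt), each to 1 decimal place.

Leg 1: heading 193.0°; drift -8.5° → track 184.5°, groundspeed 242.2 kt
Leg 2: heading 142.6°; drift +2.6° → track 145.2°, groundspeed 251.3 kt
Leg 3: heading 46.8°; drift +16.8° → track 63.6°, groundspeed 186.9 kt

Leg 1: track=184.5°, groundspeed=242.2 kt
Leg 2: track=145.2°, groundspeed=251.3 kt
Leg 3: track=63.6°, groundspeed=186.9 kt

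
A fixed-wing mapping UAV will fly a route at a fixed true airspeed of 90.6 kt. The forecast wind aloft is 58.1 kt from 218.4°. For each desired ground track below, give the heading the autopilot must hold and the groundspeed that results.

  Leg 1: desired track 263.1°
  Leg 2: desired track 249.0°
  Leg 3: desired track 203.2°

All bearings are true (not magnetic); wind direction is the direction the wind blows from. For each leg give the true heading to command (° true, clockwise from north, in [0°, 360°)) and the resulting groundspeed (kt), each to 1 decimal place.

Leg 1: heading=236.3°, groundspeed=39.6 kt
Leg 2: heading=229.9°, groundspeed=35.6 kt
Leg 3: heading=212.9°, groundspeed=33.2 kt

Leg 1: desired track 263.1°; wind correction -26.8° → command heading 236.3°, groundspeed 39.6 kt
Leg 2: desired track 249.0°; wind correction -19.1° → command heading 229.9°, groundspeed 35.6 kt
Leg 3: desired track 203.2°; wind correction +9.7° → command heading 212.9°, groundspeed 33.2 kt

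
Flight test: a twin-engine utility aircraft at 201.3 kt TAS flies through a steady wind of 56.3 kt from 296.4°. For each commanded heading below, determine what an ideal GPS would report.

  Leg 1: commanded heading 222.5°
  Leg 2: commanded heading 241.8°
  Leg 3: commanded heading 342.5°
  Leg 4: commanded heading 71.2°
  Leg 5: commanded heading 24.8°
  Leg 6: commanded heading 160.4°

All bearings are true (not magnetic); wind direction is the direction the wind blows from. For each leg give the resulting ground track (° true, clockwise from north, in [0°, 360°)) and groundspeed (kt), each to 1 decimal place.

Leg 1: heading 222.5°; drift -16.2° → track 206.3°, groundspeed 193.4 kt
Leg 2: heading 241.8°; drift -15.2° → track 226.6°, groundspeed 174.8 kt
Leg 3: heading 342.5°; drift +14.0° → track 356.5°, groundspeed 167.3 kt
Leg 4: heading 71.2°; drift +9.4° → track 80.6°, groundspeed 244.3 kt
Leg 5: heading 24.8°; drift +15.7° → track 40.5°, groundspeed 207.5 kt
Leg 6: heading 160.4°; drift -9.2° → track 151.2°, groundspeed 244.9 kt

Leg 1: track=206.3°, groundspeed=193.4 kt
Leg 2: track=226.6°, groundspeed=174.8 kt
Leg 3: track=356.5°, groundspeed=167.3 kt
Leg 4: track=80.6°, groundspeed=244.3 kt
Leg 5: track=40.5°, groundspeed=207.5 kt
Leg 6: track=151.2°, groundspeed=244.9 kt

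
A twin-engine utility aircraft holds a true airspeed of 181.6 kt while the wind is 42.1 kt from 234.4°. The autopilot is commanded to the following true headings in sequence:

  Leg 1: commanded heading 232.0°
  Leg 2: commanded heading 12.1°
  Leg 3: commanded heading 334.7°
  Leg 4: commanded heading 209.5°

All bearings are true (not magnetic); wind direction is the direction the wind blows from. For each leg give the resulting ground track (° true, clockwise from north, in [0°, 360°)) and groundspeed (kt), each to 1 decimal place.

Leg 1: track=231.3°, groundspeed=139.5 kt
Leg 2: track=19.7°, groundspeed=214.6 kt
Leg 3: track=347.1°, groundspeed=193.6 kt
Leg 4: track=202.5°, groundspeed=144.5 kt

Leg 1: heading 232.0°; drift -0.7° → track 231.3°, groundspeed 139.5 kt
Leg 2: heading 12.1°; drift +7.6° → track 19.7°, groundspeed 214.6 kt
Leg 3: heading 334.7°; drift +12.4° → track 347.1°, groundspeed 193.6 kt
Leg 4: heading 209.5°; drift -7.0° → track 202.5°, groundspeed 144.5 kt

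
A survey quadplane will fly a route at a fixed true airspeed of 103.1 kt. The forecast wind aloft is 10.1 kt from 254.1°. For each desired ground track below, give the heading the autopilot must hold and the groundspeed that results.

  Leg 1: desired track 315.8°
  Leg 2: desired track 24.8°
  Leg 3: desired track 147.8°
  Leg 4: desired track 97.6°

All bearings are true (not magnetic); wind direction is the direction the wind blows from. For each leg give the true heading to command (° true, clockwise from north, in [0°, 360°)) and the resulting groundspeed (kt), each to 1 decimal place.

Leg 1: desired track 315.8°; wind correction -4.9° → command heading 310.9°, groundspeed 97.9 kt
Leg 2: desired track 24.8°; wind correction -4.3° → command heading 20.5°, groundspeed 109.4 kt
Leg 3: desired track 147.8°; wind correction +5.4° → command heading 153.2°, groundspeed 105.5 kt
Leg 4: desired track 97.6°; wind correction +2.2° → command heading 99.8°, groundspeed 112.3 kt

Leg 1: heading=310.9°, groundspeed=97.9 kt
Leg 2: heading=20.5°, groundspeed=109.4 kt
Leg 3: heading=153.2°, groundspeed=105.5 kt
Leg 4: heading=99.8°, groundspeed=112.3 kt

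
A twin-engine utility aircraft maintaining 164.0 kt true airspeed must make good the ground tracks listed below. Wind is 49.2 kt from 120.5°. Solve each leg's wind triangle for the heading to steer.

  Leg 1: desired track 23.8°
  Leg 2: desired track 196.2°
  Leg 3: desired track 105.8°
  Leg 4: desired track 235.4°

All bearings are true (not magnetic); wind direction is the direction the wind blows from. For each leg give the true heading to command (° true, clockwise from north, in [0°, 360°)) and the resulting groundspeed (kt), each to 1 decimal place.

Leg 1: heading=41.1°, groundspeed=162.3 kt
Leg 2: heading=179.3°, groundspeed=144.8 kt
Leg 3: heading=110.2°, groundspeed=115.9 kt
Leg 4: heading=219.6°, groundspeed=178.5 kt

Leg 1: desired track 23.8°; wind correction +17.3° → command heading 41.1°, groundspeed 162.3 kt
Leg 2: desired track 196.2°; wind correction -16.9° → command heading 179.3°, groundspeed 144.8 kt
Leg 3: desired track 105.8°; wind correction +4.4° → command heading 110.2°, groundspeed 115.9 kt
Leg 4: desired track 235.4°; wind correction -15.8° → command heading 219.6°, groundspeed 178.5 kt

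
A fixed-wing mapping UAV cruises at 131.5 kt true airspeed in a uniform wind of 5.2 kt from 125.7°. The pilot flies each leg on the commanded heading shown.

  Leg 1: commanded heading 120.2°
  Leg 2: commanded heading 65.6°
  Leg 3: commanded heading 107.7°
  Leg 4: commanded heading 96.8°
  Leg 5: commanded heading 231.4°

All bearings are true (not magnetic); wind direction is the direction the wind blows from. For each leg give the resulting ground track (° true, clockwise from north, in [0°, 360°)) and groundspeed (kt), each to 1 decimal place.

Leg 1: track=120.0°, groundspeed=126.3 kt
Leg 2: track=63.6°, groundspeed=129.0 kt
Leg 3: track=107.0°, groundspeed=126.6 kt
Leg 4: track=95.7°, groundspeed=127.0 kt
Leg 5: track=233.6°, groundspeed=133.0 kt

Leg 1: heading 120.2°; drift -0.2° → track 120.0°, groundspeed 126.3 kt
Leg 2: heading 65.6°; drift -2.0° → track 63.6°, groundspeed 129.0 kt
Leg 3: heading 107.7°; drift -0.7° → track 107.0°, groundspeed 126.6 kt
Leg 4: heading 96.8°; drift -1.1° → track 95.7°, groundspeed 127.0 kt
Leg 5: heading 231.4°; drift +2.2° → track 233.6°, groundspeed 133.0 kt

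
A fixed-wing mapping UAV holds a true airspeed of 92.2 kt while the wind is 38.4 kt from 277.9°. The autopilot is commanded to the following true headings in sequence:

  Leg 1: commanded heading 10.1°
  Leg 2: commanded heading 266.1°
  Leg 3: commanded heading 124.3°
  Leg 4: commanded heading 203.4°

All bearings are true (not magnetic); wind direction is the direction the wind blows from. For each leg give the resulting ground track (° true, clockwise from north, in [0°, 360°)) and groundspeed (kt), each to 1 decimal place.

Leg 1: heading 10.1°; drift +22.3° → track 32.4°, groundspeed 101.2 kt
Leg 2: heading 266.1°; drift -8.2° → track 257.9°, groundspeed 55.2 kt
Leg 3: heading 124.3°; drift -7.7° → track 116.6°, groundspeed 127.7 kt
Leg 4: heading 203.4°; drift -24.3° → track 179.1°, groundspeed 89.9 kt

Leg 1: track=32.4°, groundspeed=101.2 kt
Leg 2: track=257.9°, groundspeed=55.2 kt
Leg 3: track=116.6°, groundspeed=127.7 kt
Leg 4: track=179.1°, groundspeed=89.9 kt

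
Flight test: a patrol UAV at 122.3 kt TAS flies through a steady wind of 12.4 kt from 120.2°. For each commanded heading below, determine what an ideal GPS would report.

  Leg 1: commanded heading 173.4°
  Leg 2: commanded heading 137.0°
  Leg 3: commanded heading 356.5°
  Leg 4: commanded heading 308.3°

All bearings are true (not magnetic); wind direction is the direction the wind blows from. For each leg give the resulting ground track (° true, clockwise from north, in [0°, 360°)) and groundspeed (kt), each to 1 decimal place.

Leg 1: track=178.3°, groundspeed=115.3 kt
Leg 2: track=138.9°, groundspeed=110.5 kt
Leg 3: track=351.9°, groundspeed=129.6 kt
Leg 4: track=307.6°, groundspeed=134.6 kt

Leg 1: heading 173.4°; drift +4.9° → track 178.3°, groundspeed 115.3 kt
Leg 2: heading 137.0°; drift +1.9° → track 138.9°, groundspeed 110.5 kt
Leg 3: heading 356.5°; drift -4.6° → track 351.9°, groundspeed 129.6 kt
Leg 4: heading 308.3°; drift -0.7° → track 307.6°, groundspeed 134.6 kt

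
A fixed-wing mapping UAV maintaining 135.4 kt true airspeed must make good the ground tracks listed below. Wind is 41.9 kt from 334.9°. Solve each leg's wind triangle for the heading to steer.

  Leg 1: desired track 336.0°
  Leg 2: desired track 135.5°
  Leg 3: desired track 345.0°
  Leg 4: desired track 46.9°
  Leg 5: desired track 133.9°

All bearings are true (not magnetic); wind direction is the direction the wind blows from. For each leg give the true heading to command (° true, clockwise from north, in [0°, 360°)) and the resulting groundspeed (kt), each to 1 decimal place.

Leg 1: desired track 336.0°; wind correction -0.3° → command heading 335.7°, groundspeed 93.5 kt
Leg 2: desired track 135.5°; wind correction -5.9° → command heading 129.6°, groundspeed 174.2 kt
Leg 3: desired track 345.0°; wind correction -3.1° → command heading 341.9°, groundspeed 93.9 kt
Leg 4: desired track 46.9°; wind correction -17.1° → command heading 29.8°, groundspeed 116.5 kt
Leg 5: desired track 133.9°; wind correction -6.4° → command heading 127.5°, groundspeed 173.7 kt

Leg 1: heading=335.7°, groundspeed=93.5 kt
Leg 2: heading=129.6°, groundspeed=174.2 kt
Leg 3: heading=341.9°, groundspeed=93.9 kt
Leg 4: heading=29.8°, groundspeed=116.5 kt
Leg 5: heading=127.5°, groundspeed=173.7 kt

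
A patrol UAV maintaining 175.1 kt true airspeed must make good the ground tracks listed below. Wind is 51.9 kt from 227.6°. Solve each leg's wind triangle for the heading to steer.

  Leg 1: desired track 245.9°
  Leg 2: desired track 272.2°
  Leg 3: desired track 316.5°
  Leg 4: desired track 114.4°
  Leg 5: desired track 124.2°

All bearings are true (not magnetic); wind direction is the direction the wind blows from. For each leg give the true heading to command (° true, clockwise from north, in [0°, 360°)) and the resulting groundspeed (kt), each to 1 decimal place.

Leg 1: desired track 245.9°; wind correction -5.3° → command heading 240.6°, groundspeed 125.1 kt
Leg 2: desired track 272.2°; wind correction -12.0° → command heading 260.2°, groundspeed 134.3 kt
Leg 3: desired track 316.5°; wind correction -17.2° → command heading 299.3°, groundspeed 166.2 kt
Leg 4: desired track 114.4°; wind correction +15.8° → command heading 130.2°, groundspeed 188.9 kt
Leg 5: desired track 124.2°; wind correction +16.8° → command heading 141.0°, groundspeed 179.7 kt

Leg 1: heading=240.6°, groundspeed=125.1 kt
Leg 2: heading=260.2°, groundspeed=134.3 kt
Leg 3: heading=299.3°, groundspeed=166.2 kt
Leg 4: heading=130.2°, groundspeed=188.9 kt
Leg 5: heading=141.0°, groundspeed=179.7 kt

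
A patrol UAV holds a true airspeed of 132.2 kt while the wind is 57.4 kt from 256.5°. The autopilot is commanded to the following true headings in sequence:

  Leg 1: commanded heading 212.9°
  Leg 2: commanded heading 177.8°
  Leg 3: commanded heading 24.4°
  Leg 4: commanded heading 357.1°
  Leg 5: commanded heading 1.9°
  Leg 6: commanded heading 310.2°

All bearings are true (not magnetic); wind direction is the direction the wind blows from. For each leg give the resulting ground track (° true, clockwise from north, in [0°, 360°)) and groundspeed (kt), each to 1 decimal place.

Leg 1: heading 212.9°; drift -23.6° → track 189.3°, groundspeed 98.9 kt
Leg 2: heading 177.8°; drift -25.0° → track 152.8°, groundspeed 133.4 kt
Leg 3: heading 24.4°; drift +15.1° → track 39.5°, groundspeed 173.5 kt
Leg 4: heading 357.1°; drift +21.6° → track 18.7°, groundspeed 153.5 kt
Leg 5: heading 1.9°; drift +20.6° → track 22.5°, groundspeed 157.5 kt
Leg 6: heading 310.2°; drift +25.2° → track 335.4°, groundspeed 108.6 kt

Leg 1: track=189.3°, groundspeed=98.9 kt
Leg 2: track=152.8°, groundspeed=133.4 kt
Leg 3: track=39.5°, groundspeed=173.5 kt
Leg 4: track=18.7°, groundspeed=153.5 kt
Leg 5: track=22.5°, groundspeed=157.5 kt
Leg 6: track=335.4°, groundspeed=108.6 kt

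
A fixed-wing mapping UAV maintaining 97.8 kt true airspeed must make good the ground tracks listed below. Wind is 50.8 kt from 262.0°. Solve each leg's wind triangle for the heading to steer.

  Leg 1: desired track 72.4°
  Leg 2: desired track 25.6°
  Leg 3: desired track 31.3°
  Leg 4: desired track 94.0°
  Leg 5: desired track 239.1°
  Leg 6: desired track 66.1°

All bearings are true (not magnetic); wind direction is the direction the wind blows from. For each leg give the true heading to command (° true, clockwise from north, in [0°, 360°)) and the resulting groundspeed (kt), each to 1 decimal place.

Leg 1: desired track 72.4°; wind correction -5.0° → command heading 67.4°, groundspeed 147.5 kt
Leg 2: desired track 25.6°; wind correction -25.6° → command heading 0.0°, groundspeed 116.3 kt
Leg 3: desired track 31.3°; wind correction -23.7° → command heading 7.6°, groundspeed 121.7 kt
Leg 4: desired track 94.0°; wind correction +6.2° → command heading 100.2°, groundspeed 146.9 kt
Leg 5: desired track 239.1°; wind correction +11.7° → command heading 250.8°, groundspeed 49.0 kt
Leg 6: desired track 66.1°; wind correction -8.2° → command heading 57.9°, groundspeed 145.7 kt

Leg 1: heading=67.4°, groundspeed=147.5 kt
Leg 2: heading=0.0°, groundspeed=116.3 kt
Leg 3: heading=7.6°, groundspeed=121.7 kt
Leg 4: heading=100.2°, groundspeed=146.9 kt
Leg 5: heading=250.8°, groundspeed=49.0 kt
Leg 6: heading=57.9°, groundspeed=145.7 kt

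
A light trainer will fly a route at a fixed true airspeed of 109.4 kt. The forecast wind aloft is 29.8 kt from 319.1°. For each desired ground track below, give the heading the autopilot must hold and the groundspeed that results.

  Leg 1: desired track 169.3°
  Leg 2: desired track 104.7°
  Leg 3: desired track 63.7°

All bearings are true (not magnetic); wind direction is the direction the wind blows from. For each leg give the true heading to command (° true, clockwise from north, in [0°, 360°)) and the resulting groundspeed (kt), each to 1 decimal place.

Leg 1: heading=177.2°, groundspeed=134.1 kt
Leg 2: heading=95.8°, groundspeed=132.7 kt
Leg 3: heading=48.4°, groundspeed=113.0 kt

Leg 1: desired track 169.3°; wind correction +7.9° → command heading 177.2°, groundspeed 134.1 kt
Leg 2: desired track 104.7°; wind correction -8.9° → command heading 95.8°, groundspeed 132.7 kt
Leg 3: desired track 63.7°; wind correction -15.3° → command heading 48.4°, groundspeed 113.0 kt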